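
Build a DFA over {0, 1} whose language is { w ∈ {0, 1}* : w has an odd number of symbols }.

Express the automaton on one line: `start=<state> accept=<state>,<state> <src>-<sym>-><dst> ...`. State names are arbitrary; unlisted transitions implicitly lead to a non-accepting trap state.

start=q0 accept=q1 q0-0->q1 q0-1->q1 q1-0->q0 q1-1->q0

Count input length modulo 2: every symbol advances one step around the cycle q0 → q1 → q0. Accept at q1.
2 states suffice.
        0   1  
>  q0   q1  q1 
 * q1   q0  q0 
(> = start, * = accepting)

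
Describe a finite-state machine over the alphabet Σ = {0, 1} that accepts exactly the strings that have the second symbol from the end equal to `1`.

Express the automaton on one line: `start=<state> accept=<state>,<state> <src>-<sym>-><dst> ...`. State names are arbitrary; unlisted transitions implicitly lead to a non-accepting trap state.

Because acceptance depends on a position counted from the end, the machine has to buffer the most recent 2 symbols. Make each state the string of the last up-to-2 symbols read; on input `x` shift the window left and append `x`. Accept when the buffered window has length 2 and begins with `1`.
        0   1  
>  S0   S1  S2 
   S1   S3  S4 
   S2   S5  S6 
   S3   S3  S4 
   S4   S5  S6 
 * S5   S3  S4 
 * S6   S5  S6 
(> = start, * = accepting)

start=S0 accept=S5,S6 S0-0->S1 S0-1->S2 S1-0->S3 S1-1->S4 S2-0->S5 S2-1->S6 S3-0->S3 S3-1->S4 S4-0->S5 S4-1->S6 S5-0->S3 S5-1->S4 S6-0->S5 S6-1->S6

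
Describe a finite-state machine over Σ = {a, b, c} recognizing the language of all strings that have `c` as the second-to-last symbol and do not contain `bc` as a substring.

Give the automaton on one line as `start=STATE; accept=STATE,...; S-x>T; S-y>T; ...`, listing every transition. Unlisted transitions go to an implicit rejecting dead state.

start=q0; accept=q4,q5,q6; q0-a>q0; q0-b>q1; q0-c>q2; q1-a>q0; q1-b>q1; q1-c>q3; q2-a>q4; q2-b>q5; q2-c>q6; q3-a>q3; q3-b>q3; q3-c>q3; q4-a>q0; q4-b>q1; q4-c>q2; q5-a>q0; q5-b>q1; q5-c>q3; q6-a>q4; q6-b>q5; q6-c>q6

Run two small machines in parallel and take their product. One (13 states) tracks the last 2 symbols read; the other (3 states) tracks partial matches of the forbidden pattern `bc`. Each combined state is a pair, one component from each; accept when both components accept. Minimizing collapses redundant product states.
        a   b   c  
>  q0   q0  q1  q2 
   q1   q0  q1  q3 
   q2   q4  q5  q6 
   q3   q3  q3  q3 
 * q4   q0  q1  q2 
 * q5   q0  q1  q3 
 * q6   q4  q5  q6 
(> = start, * = accepting)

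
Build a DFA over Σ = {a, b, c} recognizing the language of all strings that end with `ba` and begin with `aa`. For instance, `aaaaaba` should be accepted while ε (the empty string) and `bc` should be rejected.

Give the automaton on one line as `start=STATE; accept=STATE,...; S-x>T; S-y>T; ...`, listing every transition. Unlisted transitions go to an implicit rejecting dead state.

start=s0; accept=s7; s0-a>s1; s0-b>s2; s0-c>s3; s1-a>s4; s1-b>s2; s1-c>s3; s2-a>s5; s2-b>s2; s2-c>s3; s3-a>s3; s3-b>s2; s3-c>s3; s4-a>s4; s4-b>s6; s4-c>s4; s5-a>s3; s5-b>s2; s5-c>s3; s6-a>s7; s6-b>s6; s6-c>s4; s7-a>s4; s7-b>s6; s7-c>s4

Build one automaton per condition and run them in lockstep. One (3 states) tracks how much of the suffix `ba` has currently been matched; the other (4 states) tracks whether the input so far still matches the prefix `aa`. Each combined state is a pair, one component from each; accept when both components accept.
8 states suffice.
        a   b   c  
>  s0   s1  s2  s3 
   s1   s4  s2  s3 
   s2   s5  s2  s3 
   s3   s3  s2  s3 
   s4   s4  s6  s4 
   s5   s3  s2  s3 
   s6   s7  s6  s4 
 * s7   s4  s6  s4 
(> = start, * = accepting)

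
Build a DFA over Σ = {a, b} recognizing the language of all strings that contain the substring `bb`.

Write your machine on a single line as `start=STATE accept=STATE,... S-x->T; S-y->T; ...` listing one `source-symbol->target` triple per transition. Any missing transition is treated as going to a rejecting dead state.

start=q0; accept=q2; q0-a->q0; q0-b->q1; q1-a->q0; q1-b->q2; q2-a->q2; q2-b->q2

Track how much of `bb` has been matched so far: state q0 is no progress, q2 is the absorbing accept state reached once `bb` has occurred. Intermediate states record partial matches; on a mismatch, fall back to the longest reusable overlap.
        a   b  
>  q0   q0  q1 
   q1   q0  q2 
 * q2   q2  q2 
(> = start, * = accepting)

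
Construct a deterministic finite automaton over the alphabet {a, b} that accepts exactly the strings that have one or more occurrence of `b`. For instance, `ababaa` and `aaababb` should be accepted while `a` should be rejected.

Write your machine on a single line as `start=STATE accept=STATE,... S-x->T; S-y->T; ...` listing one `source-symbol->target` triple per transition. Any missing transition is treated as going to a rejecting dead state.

Only the number of `b`s matters, and only up to 2. Make a chain s0 → s1 → s2 advanced by each `b` (with s2 absorbing); every other symbol self-loops. The accepting set is {s1, s2}.
With 3 states:
        a   b  
>  s0   s0  s1 
 * s1   s1  s2 
 * s2   s2  s2 
(> = start, * = accepting)

start=s0; accept=s1,s2; s0-a->s0; s0-b->s1; s1-a->s1; s1-b->s2; s2-a->s2; s2-b->s2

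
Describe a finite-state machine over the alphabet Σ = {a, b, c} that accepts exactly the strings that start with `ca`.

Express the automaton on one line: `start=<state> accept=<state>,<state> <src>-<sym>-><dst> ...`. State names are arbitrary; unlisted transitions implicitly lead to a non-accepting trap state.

start=q0 accept=q2 q0-a->q3 q0-b->q3 q0-c->q1 q1-a->q2 q1-b->q3 q1-c->q3 q2-a->q2 q2-b->q2 q2-c->q2 q3-a->q3 q3-b->q3 q3-c->q3

Walk along `ca` while the input agrees: from q0 take `c` to q1, and so on. Any deviation drops to the rejecting sink q3. Once q2 is reached the prefix is confirmed and every continuation is accepted.
4 states suffice.
        a   b   c  
>  q0   q3  q3  q1 
   q1   q2  q3  q3 
 * q2   q2  q2  q2 
   q3   q3  q3  q3 
(> = start, * = accepting)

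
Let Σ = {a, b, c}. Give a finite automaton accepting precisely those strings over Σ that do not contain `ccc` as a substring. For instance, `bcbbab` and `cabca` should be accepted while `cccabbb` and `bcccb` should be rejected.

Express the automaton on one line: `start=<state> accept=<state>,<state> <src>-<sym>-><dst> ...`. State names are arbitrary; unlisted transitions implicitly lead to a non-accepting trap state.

start=S0 accept=S0,S1,S2 S0-a->S0 S0-b->S0 S0-c->S1 S1-a->S0 S1-b->S0 S1-c->S2 S2-a->S0 S2-b->S0 S2-c->S3 S3-a->S3 S3-b->S3 S3-c->S3

This is the complement of 'contains `ccc`'. Use the same substring-matching states — S0 through S3 holding how much of `ccc` has just been matched — but flip the accepting set: everything except the trap S3 accepts.
4 states suffice.
        a   b   c  
>* S0   S0  S0  S1 
 * S1   S0  S0  S2 
 * S2   S0  S0  S3 
   S3   S3  S3  S3 
(> = start, * = accepting)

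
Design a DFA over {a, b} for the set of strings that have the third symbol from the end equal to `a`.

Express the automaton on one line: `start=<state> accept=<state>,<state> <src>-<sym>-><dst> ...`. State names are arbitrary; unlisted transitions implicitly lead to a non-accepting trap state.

Because acceptance depends on a position counted from the end, the machine has to buffer the most recent 3 symbols. Make each state the string of the last up-to-3 symbols read; on input `x` shift the window left and append `x`. Accept when the buffered window has length 3 and begins with `a`.
15 states suffice.
          a    b  
>  q0     q1   q2 
   q1     q3   q4 
   q2     q5   q6 
   q3     q7   q8 
   q4     q9  q10 
   q5    q11  q12 
   q6    q13  q14 
 * q7     q7   q8 
 * q8     q9  q10 
 * q9    q11  q12 
 * q10   q13  q14 
   q11    q7   q8 
   q12    q9  q10 
   q13   q11  q12 
   q14   q13  q14 
(> = start, * = accepting)

start=q0 accept=q7,q8,q9,q10 q0-a->q1 q0-b->q2 q1-a->q3 q1-b->q4 q2-a->q5 q2-b->q6 q3-a->q7 q3-b->q8 q4-a->q9 q4-b->q10 q5-a->q11 q5-b->q12 q6-a->q13 q6-b->q14 q7-a->q7 q7-b->q8 q8-a->q9 q8-b->q10 q9-a->q11 q9-b->q12 q10-a->q13 q10-b->q14 q11-a->q7 q11-b->q8 q12-a->q9 q12-b->q10 q13-a->q11 q13-b->q12 q14-a->q13 q14-b->q14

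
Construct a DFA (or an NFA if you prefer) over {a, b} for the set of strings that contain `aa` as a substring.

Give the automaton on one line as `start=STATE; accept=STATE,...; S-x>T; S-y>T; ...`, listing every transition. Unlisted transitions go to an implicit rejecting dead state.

start=q0; accept=q2; q0-a>q1; q0-b>q0; q1-a>q2; q1-b>q0; q2-a>q2; q2-b>q2

Track how much of `aa` has been matched so far: state q0 is no progress, q2 is the absorbing accept state reached once `aa` has occurred. Intermediate states record partial matches; on a mismatch, fall back to the longest reusable overlap.
With 3 states:
        a   b  
>  q0   q1  q0 
   q1   q2  q0 
 * q2   q2  q2 
(> = start, * = accepting)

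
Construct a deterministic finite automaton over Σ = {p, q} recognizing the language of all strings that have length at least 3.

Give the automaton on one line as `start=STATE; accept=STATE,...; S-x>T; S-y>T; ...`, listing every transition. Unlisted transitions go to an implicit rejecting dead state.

start=s0; accept=s3,s4; s0-p>s1; s0-q>s1; s1-p>s2; s1-q>s2; s2-p>s3; s2-q>s3; s3-p>s4; s3-q>s4; s4-p>s4; s4-q>s4

Count input length up to 4: every symbol moves from s0 toward s4, which means 'more than 3' and absorbs. Accept from {s3, s4}.
5 states suffice.
        p   q  
>  s0   s1  s1 
   s1   s2  s2 
   s2   s3  s3 
 * s3   s4  s4 
 * s4   s4  s4 
(> = start, * = accepting)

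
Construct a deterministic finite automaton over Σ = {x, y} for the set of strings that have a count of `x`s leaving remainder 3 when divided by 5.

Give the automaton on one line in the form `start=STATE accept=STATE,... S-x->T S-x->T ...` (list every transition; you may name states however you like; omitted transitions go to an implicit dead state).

start=s0 accept=s3 s0-x->s1 s0-y->s0 s1-x->s2 s1-y->s1 s2-x->s3 s2-y->s2 s3-x->s4 s3-y->s3 s4-x->s0 s4-y->s4

Keep the running count of `x`s modulo 5: each `x` advances along the cycle s0 → s1 → s2 → s3 → s4 → s0 while other symbols loop. Accept at s3.
        x   y  
>  s0   s1  s0 
   s1   s2  s1 
   s2   s3  s2 
 * s3   s4  s3 
   s4   s0  s4 
(> = start, * = accepting)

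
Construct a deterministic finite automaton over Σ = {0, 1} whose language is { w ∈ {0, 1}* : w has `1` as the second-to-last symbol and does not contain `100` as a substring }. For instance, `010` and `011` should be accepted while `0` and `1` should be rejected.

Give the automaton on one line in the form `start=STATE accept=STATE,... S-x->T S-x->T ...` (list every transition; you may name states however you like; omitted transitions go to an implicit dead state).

Handle the two conditions separately and then intersect. One (7 states) tracks the last 2 symbols read; the other (4 states) tracks partial matches of the forbidden pattern `100`. Each combined state is a pair, one component from each; accept when both components accept.
       0  1 
>  A   B  C 
   B   D  E 
   C   F  G 
   D   D  E 
   E   F  G 
 * F   H  E 
 * G   F  G 
   H   H  I 
   I   J  K 
   J   H  I 
   K   J  K 
(> = start, * = accepting)

start=A accept=F,G A-0->B A-1->C B-0->D B-1->E C-0->F C-1->G D-0->D D-1->E E-0->F E-1->G F-0->H F-1->E G-0->F G-1->G H-0->H H-1->I I-0->J I-1->K J-0->H J-1->I K-0->J K-1->K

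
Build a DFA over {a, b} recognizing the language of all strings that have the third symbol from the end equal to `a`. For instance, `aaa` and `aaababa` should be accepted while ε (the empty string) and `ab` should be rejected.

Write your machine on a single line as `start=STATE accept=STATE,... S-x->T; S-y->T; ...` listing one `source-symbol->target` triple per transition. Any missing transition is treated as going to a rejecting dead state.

Because acceptance depends on a position counted from the end, the machine has to buffer the most recent 3 symbols. Make each state the string of the last up-to-3 symbols read; on input `x` shift the window left and append `x`. Accept when the buffered window has length 3 and begins with `a`.
          a    b  
>  s0     s1   s2 
   s1     s3   s4 
   s2     s5   s6 
   s3     s7   s8 
   s4     s9  s10 
   s5    s11  s12 
   s6    s13  s14 
 * s7     s7   s8 
 * s8     s9  s10 
 * s9    s11  s12 
 * s10   s13  s14 
   s11    s7   s8 
   s12    s9  s10 
   s13   s11  s12 
   s14   s13  s14 
(> = start, * = accepting)

start=s0; accept=s7,s8,s9,s10; s0-a->s1; s0-b->s2; s1-a->s3; s1-b->s4; s2-a->s5; s2-b->s6; s3-a->s7; s3-b->s8; s4-a->s9; s4-b->s10; s5-a->s11; s5-b->s12; s6-a->s13; s6-b->s14; s7-a->s7; s7-b->s8; s8-a->s9; s8-b->s10; s9-a->s11; s9-b->s12; s10-a->s13; s10-b->s14; s11-a->s7; s11-b->s8; s12-a->s9; s12-b->s10; s13-a->s11; s13-b->s12; s14-a->s13; s14-b->s14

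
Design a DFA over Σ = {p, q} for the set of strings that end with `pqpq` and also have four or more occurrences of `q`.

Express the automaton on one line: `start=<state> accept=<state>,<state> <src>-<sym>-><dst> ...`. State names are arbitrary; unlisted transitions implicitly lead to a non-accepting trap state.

Handle the two conditions separately and then intersect. The first has 5 states tracking how much of the suffix `pqpq` has currently been matched; the second has 6 states tracking the count of `q`s, saturating at 5. A product state is a pair (one from each), accepting exactly when both do. Equivalent product states are then merged.
        p   q  
>  S0   S0  S1 
   S1   S1  S2 
   S2   S3  S2 
   S3   S3  S4 
   S4   S5  S2 
   S5   S3  S6 
 * S6   S5  S2 
(> = start, * = accepting)

start=S0 accept=S6 S0-p->S0 S0-q->S1 S1-p->S1 S1-q->S2 S2-p->S3 S2-q->S2 S3-p->S3 S3-q->S4 S4-p->S5 S4-q->S2 S5-p->S3 S5-q->S6 S6-p->S5 S6-q->S2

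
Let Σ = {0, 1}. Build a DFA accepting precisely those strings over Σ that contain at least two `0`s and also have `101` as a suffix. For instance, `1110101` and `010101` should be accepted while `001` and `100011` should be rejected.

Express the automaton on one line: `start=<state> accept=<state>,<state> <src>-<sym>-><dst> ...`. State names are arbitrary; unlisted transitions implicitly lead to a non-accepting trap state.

Build one automaton per condition and run them in lockstep. One (4 states) tracks the count of `0`s, saturating at 3; the other (4 states) tracks how much of the suffix `101` has currently been matched. Each combined state is a pair, one component from each; accept when both components accept.
With 14 states:
          0    1  
>  q0     q1   q2 
   q1     q3   q4 
   q2     q5   q2 
   q3     q6   q7 
   q4     q8   q4 
   q5     q3   q9 
   q6     q6  q10 
   q7    q11   q7 
   q8     q6  q12 
   q9     q8   q4 
   q10   q11  q10 
   q11    q6  q13 
 * q12   q11   q7 
 * q13   q11  q10 
(> = start, * = accepting)

start=q0 accept=q12,q13 q0-0->q1 q0-1->q2 q1-0->q3 q1-1->q4 q2-0->q5 q2-1->q2 q3-0->q6 q3-1->q7 q4-0->q8 q4-1->q4 q5-0->q3 q5-1->q9 q6-0->q6 q6-1->q10 q7-0->q11 q7-1->q7 q8-0->q6 q8-1->q12 q9-0->q8 q9-1->q4 q10-0->q11 q10-1->q10 q11-0->q6 q11-1->q13 q12-0->q11 q12-1->q7 q13-0->q11 q13-1->q10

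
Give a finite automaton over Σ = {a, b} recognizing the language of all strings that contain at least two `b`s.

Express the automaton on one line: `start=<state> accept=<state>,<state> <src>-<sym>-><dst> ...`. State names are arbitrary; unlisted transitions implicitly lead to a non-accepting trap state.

start=q0 accept=q2,q3 q0-a->q0 q0-b->q1 q1-a->q1 q1-b->q2 q2-a->q2 q2-b->q3 q3-a->q3 q3-b->q3

Only the number of `b`s matters, and only up to 3. Make a chain q0 → q1 → q2 → q3 advanced by each `b` (with q3 absorbing); every other symbol self-loops. The accepting set is {q2, q3}.
A 4-state machine:
        a   b  
>  q0   q0  q1 
   q1   q1  q2 
 * q2   q2  q3 
 * q3   q3  q3 
(> = start, * = accepting)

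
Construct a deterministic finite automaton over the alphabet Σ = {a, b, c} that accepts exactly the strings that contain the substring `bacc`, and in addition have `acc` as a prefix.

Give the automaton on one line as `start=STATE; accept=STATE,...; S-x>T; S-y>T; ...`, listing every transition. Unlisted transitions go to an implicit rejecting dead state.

Run two small machines in parallel and take their product. The first has 5 states tracking whether and how much of `bacc` has been seen; the second has 5 states tracking whether the input so far still matches the prefix `acc`. A product state is a pair (one from each), accepting exactly when both do.
          a    b    c  
>  S0     S1   S2   S3 
   S1     S3   S2   S4 
   S2     S5   S2   S3 
   S3     S3   S2   S3 
   S4     S3   S2   S6 
   S5     S3   S2   S7 
   S6     S6   S8   S6 
   S7     S3   S2   S9 
   S8    S10   S8   S6 
   S9     S9   S9   S9 
   S10    S6   S8  S11 
   S11    S6   S8  S12 
 * S12   S12  S12  S12 
(> = start, * = accepting)

start=S0; accept=S12; S0-a>S1; S0-b>S2; S0-c>S3; S1-a>S3; S1-b>S2; S1-c>S4; S2-a>S5; S2-b>S2; S2-c>S3; S3-a>S3; S3-b>S2; S3-c>S3; S4-a>S3; S4-b>S2; S4-c>S6; S5-a>S3; S5-b>S2; S5-c>S7; S6-a>S6; S6-b>S8; S6-c>S6; S7-a>S3; S7-b>S2; S7-c>S9; S8-a>S10; S8-b>S8; S8-c>S6; S9-a>S9; S9-b>S9; S9-c>S9; S10-a>S6; S10-b>S8; S10-c>S11; S11-a>S6; S11-b>S8; S11-c>S12; S12-a>S12; S12-b>S12; S12-c>S12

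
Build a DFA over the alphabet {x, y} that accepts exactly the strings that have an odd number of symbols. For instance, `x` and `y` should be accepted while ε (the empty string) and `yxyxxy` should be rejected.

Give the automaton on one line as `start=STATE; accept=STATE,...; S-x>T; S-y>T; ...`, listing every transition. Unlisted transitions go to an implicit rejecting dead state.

start=A; accept=B; A-x>B; A-y>B; B-x>A; B-y>A

Only the length mod 2 matters, so use a 2-cycle: from any state, every input symbol moves to the next state, wrapping B back to A. Mark B accepting.
2 states suffice.
       x  y 
>  A   B  B 
 * B   A  A 
(> = start, * = accepting)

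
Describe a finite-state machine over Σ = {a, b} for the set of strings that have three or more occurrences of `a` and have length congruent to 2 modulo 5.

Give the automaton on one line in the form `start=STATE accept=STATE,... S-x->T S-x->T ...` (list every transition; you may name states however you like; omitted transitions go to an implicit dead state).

Run two small machines in parallel and take their product. The first has 5 states tracking the count of `a`s, saturating at 4; the second has 5 states tracking the input length modulo 5. A product state is a pair (one from each), accepting exactly when both do. After merging equivalent states the machine shrinks.
20 states suffice.
          a    b  
>  q0     q1   q2 
   q1     q3   q4 
   q2     q4   q5 
   q3     q6   q7 
   q4     q7   q8 
   q5     q8   q9 
   q6    q10  q10 
   q7    q10  q11 
   q8    q11  q12 
   q9    q12  q13 
   q10   q14  q14 
   q11   q14  q15 
   q12   q15  q16 
   q13   q16   q0 
   q14   q17  q17 
   q15   q17  q18 
   q16   q18   q1 
   q17   q19  q19 
   q18   q19   q3 
 * q19    q6   q6 
(> = start, * = accepting)

start=q0 accept=q19 q0-a->q1 q0-b->q2 q1-a->q3 q1-b->q4 q2-a->q4 q2-b->q5 q3-a->q6 q3-b->q7 q4-a->q7 q4-b->q8 q5-a->q8 q5-b->q9 q6-a->q10 q6-b->q10 q7-a->q10 q7-b->q11 q8-a->q11 q8-b->q12 q9-a->q12 q9-b->q13 q10-a->q14 q10-b->q14 q11-a->q14 q11-b->q15 q12-a->q15 q12-b->q16 q13-a->q16 q13-b->q0 q14-a->q17 q14-b->q17 q15-a->q17 q15-b->q18 q16-a->q18 q16-b->q1 q17-a->q19 q17-b->q19 q18-a->q19 q18-b->q3 q19-a->q6 q19-b->q6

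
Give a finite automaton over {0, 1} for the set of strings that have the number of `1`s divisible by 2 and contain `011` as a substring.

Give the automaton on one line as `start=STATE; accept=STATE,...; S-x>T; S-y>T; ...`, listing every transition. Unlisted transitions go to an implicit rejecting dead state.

start=S0; accept=S5; S0-0>S1; S0-1>S2; S1-0>S1; S1-1>S3; S2-0>S4; S2-1>S0; S3-0>S4; S3-1>S5; S4-0>S4; S4-1>S6; S5-0>S5; S5-1>S7; S6-0>S1; S6-1>S7; S7-0>S7; S7-1>S5

Handle the two conditions separately and then intersect. The first has 2 states tracking the count of `1`s modulo 2; the second has 4 states tracking whether and how much of `011` has been seen. A product state is a pair (one from each), accepting exactly when both do.
        0   1  
>  S0   S1  S2 
   S1   S1  S3 
   S2   S4  S0 
   S3   S4  S5 
   S4   S4  S6 
 * S5   S5  S7 
   S6   S1  S7 
   S7   S7  S5 
(> = start, * = accepting)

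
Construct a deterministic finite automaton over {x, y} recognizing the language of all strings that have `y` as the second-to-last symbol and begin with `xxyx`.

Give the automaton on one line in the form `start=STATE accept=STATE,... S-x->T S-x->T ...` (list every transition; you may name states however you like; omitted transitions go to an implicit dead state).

start=A accept=F,I A-x->B A-y->C B-x->D B-y->C C-x->C C-y->C D-x->C D-y->E E-x->F E-y->C F-x->G F-y->H G-x->G G-y->H H-x->F H-y->I I-x->F I-y->I

Build one automaton per condition and run them in lockstep. The first has 7 states tracking the last 2 symbols read; the second has 6 states tracking whether the input so far still matches the prefix `xxyx`. A product state is a pair (one from each), accepting exactly when both do. After merging equivalent states the machine shrinks.
       x  y 
>  A   B  C 
   B   D  C 
   C   C  C 
   D   C  E 
   E   F  C 
 * F   G  H 
   G   G  H 
   H   F  I 
 * I   F  I 
(> = start, * = accepting)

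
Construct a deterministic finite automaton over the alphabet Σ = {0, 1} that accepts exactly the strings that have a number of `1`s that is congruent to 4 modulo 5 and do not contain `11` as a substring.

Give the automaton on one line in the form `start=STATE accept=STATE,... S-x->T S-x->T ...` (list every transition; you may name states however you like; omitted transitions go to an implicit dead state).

start=s0 accept=s12,s13 s0-0->s0 s0-1->s1 s1-0->s2 s1-1->s3 s2-0->s2 s2-1->s4 s3-0->s3 s3-1->s5 s4-0->s6 s4-1->s5 s5-0->s5 s5-1->s7 s6-0->s6 s6-1->s8 s7-0->s7 s7-1->s9 s8-0->s10 s8-1->s7 s9-0->s9 s9-1->s11 s10-0->s10 s10-1->s12 s11-0->s11 s11-1->s3 s12-0->s13 s12-1->s9 s13-0->s13 s13-1->s14 s14-0->s0 s14-1->s11

Run two small machines in parallel and take their product. One (5 states) tracks the count of `1`s modulo 5; the other (3 states) tracks partial matches of the forbidden pattern `11`. Each combined state is a pair, one component from each; accept when both components accept.
15 states suffice.
          0    1  
>  s0     s0   s1 
   s1     s2   s3 
   s2     s2   s4 
   s3     s3   s5 
   s4     s6   s5 
   s5     s5   s7 
   s6     s6   s8 
   s7     s7   s9 
   s8    s10   s7 
   s9     s9  s11 
   s10   s10  s12 
   s11   s11   s3 
 * s12   s13   s9 
 * s13   s13  s14 
   s14    s0  s11 
(> = start, * = accepting)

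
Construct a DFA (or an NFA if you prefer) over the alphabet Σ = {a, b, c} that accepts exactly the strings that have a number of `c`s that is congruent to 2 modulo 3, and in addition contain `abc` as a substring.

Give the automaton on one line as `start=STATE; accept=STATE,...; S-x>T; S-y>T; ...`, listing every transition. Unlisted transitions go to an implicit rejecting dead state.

Handle the two conditions separately and then intersect. One (3 states) tracks the count of `c`s modulo 3; the other (4 states) tracks whether and how much of `abc` has been seen. Each combined state is a pair, one component from each; accept when both components accept.
A 12-state machine:
          a    b    c  
>  q0     q1   q0   q2 
   q1     q1   q3   q2 
   q2     q4   q2   q5 
   q3     q1   q0   q6 
   q4     q4   q7   q5 
   q5     q8   q5   q0 
   q6     q6   q6   q9 
   q7     q4   q2   q9 
   q8     q8  q10   q0 
 * q9     q9   q9  q11 
   q10    q8   q5  q11 
   q11   q11  q11   q6 
(> = start, * = accepting)

start=q0; accept=q9; q0-a>q1; q0-b>q0; q0-c>q2; q1-a>q1; q1-b>q3; q1-c>q2; q2-a>q4; q2-b>q2; q2-c>q5; q3-a>q1; q3-b>q0; q3-c>q6; q4-a>q4; q4-b>q7; q4-c>q5; q5-a>q8; q5-b>q5; q5-c>q0; q6-a>q6; q6-b>q6; q6-c>q9; q7-a>q4; q7-b>q2; q7-c>q9; q8-a>q8; q8-b>q10; q8-c>q0; q9-a>q9; q9-b>q9; q9-c>q11; q10-a>q8; q10-b>q5; q10-c>q11; q11-a>q11; q11-b>q11; q11-c>q6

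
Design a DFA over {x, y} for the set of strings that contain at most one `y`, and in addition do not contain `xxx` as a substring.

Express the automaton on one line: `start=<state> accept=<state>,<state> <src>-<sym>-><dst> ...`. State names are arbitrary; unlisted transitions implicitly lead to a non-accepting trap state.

start=A accept=A,B,C,D,E,H A-x->B A-y->C B-x->D B-y->C C-x->E C-y->F D-x->G D-y->C E-x->H E-y->F F-x->I F-y->F G-x->G G-y->J H-x->J H-y->F I-x->K I-y->F J-x->J J-y->L K-x->L K-y->F L-x->L L-y->L

Build one automaton per condition and run them in lockstep. The first has 3 states tracking the count of `y`s, saturating at 2; the second has 4 states tracking partial matches of the forbidden pattern `xxx`. A product state is a pair (one from each), accepting exactly when both do.
       x  y 
>* A   B  C 
 * B   D  C 
 * C   E  F 
 * D   G  C 
 * E   H  F 
   F   I  F 
   G   G  J 
 * H   J  F 
   I   K  F 
   J   J  L 
   K   L  F 
   L   L  L 
(> = start, * = accepting)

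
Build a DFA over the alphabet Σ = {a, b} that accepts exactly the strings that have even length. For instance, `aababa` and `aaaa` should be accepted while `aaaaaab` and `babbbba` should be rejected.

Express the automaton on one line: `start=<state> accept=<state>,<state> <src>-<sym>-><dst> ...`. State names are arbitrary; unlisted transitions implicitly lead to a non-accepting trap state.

Count input length modulo 2: every symbol advances one step around the cycle q0 → q1 → q0. Accept at q0.
2 states suffice.
        a   b  
>* q0   q1  q1 
   q1   q0  q0 
(> = start, * = accepting)

start=q0 accept=q0 q0-a->q1 q0-b->q1 q1-a->q0 q1-b->q0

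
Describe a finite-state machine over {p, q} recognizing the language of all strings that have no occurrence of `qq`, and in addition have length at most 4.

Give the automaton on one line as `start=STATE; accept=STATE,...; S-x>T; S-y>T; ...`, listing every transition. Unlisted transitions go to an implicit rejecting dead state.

Build one automaton per condition and run them in lockstep. The first has 3 states tracking partial matches of the forbidden pattern `qq`; the second has 6 states tracking the input length, saturating at 5. A product state is a pair (one from each), accepting exactly when both do. Equivalent product states are then merged.
With 9 states:
        p   q  
>* s0   s1  s2 
 * s1   s3  s4 
 * s2   s3  s5 
 * s3   s6  s7 
 * s4   s6  s5 
   s5   s5  s5 
 * s6   s8  s8 
 * s7   s8  s5 
 * s8   s5  s5 
(> = start, * = accepting)

start=s0; accept=s0,s1,s2,s3,s4,s6,s7,s8; s0-p>s1; s0-q>s2; s1-p>s3; s1-q>s4; s2-p>s3; s2-q>s5; s3-p>s6; s3-q>s7; s4-p>s6; s4-q>s5; s5-p>s5; s5-q>s5; s6-p>s8; s6-q>s8; s7-p>s8; s7-q>s5; s8-p>s5; s8-q>s5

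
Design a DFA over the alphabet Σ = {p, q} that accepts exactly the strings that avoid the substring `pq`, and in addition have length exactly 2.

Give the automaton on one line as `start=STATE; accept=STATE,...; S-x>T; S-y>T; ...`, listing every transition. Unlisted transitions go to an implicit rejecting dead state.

start=A; accept=D; A-p>B; A-q>C; B-p>D; B-q>E; C-p>D; C-q>D; D-p>E; D-q>E; E-p>E; E-q>E

Build one automaton per condition and run them in lockstep. One (3 states) tracks partial matches of the forbidden pattern `pq`; the other (4 states) tracks the input length, saturating at 3. Each combined state is a pair, one component from each; accept when both components accept. Minimizing collapses redundant product states.
       p  q 
>  A   B  C 
   B   D  E 
   C   D  D 
 * D   E  E 
   E   E  E 
(> = start, * = accepting)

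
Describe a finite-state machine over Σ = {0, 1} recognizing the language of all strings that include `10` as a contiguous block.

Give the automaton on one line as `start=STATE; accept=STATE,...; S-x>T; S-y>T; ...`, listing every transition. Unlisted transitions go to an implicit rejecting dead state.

States s0..s1 record the length of the longest prefix of `10` that matches the current input suffix. Reaching s2 means `10` has been seen, and we stay there forever. Accept from s2.
With 3 states:
        0   1  
>  s0   s0  s1 
   s1   s2  s1 
 * s2   s2  s2 
(> = start, * = accepting)

start=s0; accept=s2; s0-0>s0; s0-1>s1; s1-0>s2; s1-1>s1; s2-0>s2; s2-1>s2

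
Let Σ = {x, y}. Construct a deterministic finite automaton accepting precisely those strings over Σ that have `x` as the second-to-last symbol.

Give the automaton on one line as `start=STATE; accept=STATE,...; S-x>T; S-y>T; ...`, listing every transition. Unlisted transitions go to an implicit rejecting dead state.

A DFA must remember the last 2 symbols (since which symbol is second-to-last isn't known until the input ends). Use one state per possible window of the last ≤2 symbols; accept from those whose window starts with `x`.
        x   y  
>  q0   q1  q2 
   q1   q3  q4 
   q2   q5  q6 
 * q3   q3  q4 
 * q4   q5  q6 
   q5   q3  q4 
   q6   q5  q6 
(> = start, * = accepting)

start=q0; accept=q3,q4; q0-x>q1; q0-y>q2; q1-x>q3; q1-y>q4; q2-x>q5; q2-y>q6; q3-x>q3; q3-y>q4; q4-x>q5; q4-y>q6; q5-x>q3; q5-y>q4; q6-x>q5; q6-y>q6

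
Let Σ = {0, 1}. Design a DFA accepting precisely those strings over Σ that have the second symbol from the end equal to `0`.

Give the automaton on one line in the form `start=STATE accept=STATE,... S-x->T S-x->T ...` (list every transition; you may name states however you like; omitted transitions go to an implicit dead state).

start=S0 accept=S3,S4 S0-0->S1 S0-1->S2 S1-0->S3 S1-1->S4 S2-0->S5 S2-1->S6 S3-0->S3 S3-1->S4 S4-0->S5 S4-1->S6 S5-0->S3 S5-1->S4 S6-0->S5 S6-1->S6

A DFA must remember the last 2 symbols (since which symbol is second-to-last isn't known until the input ends). Use one state per possible window of the last ≤2 symbols; accept from those whose window starts with `0`.
With 7 states:
        0   1  
>  S0   S1  S2 
   S1   S3  S4 
   S2   S5  S6 
 * S3   S3  S4 
 * S4   S5  S6 
   S5   S3  S4 
   S6   S5  S6 
(> = start, * = accepting)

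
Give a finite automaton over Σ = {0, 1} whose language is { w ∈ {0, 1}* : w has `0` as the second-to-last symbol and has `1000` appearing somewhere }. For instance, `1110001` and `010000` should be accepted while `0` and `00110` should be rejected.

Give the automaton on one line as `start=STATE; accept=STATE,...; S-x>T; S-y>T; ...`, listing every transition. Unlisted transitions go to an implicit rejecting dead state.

start=s0; accept=s4,s5; s0-0>s0; s0-1>s1; s1-0>s2; s1-1>s1; s2-0>s3; s2-1>s1; s3-0>s4; s3-1>s1; s4-0>s4; s4-1>s5; s5-0>s6; s5-1>s7; s6-0>s4; s6-1>s5; s7-0>s6; s7-1>s7

Run two small machines in parallel and take their product. One (7 states) tracks the last 2 symbols read; the other (5 states) tracks whether and how much of `1000` has been seen. Each combined state is a pair, one component from each; accept when both components accept. Equivalent product states are then merged.
With 8 states:
        0   1  
>  s0   s0  s1 
   s1   s2  s1 
   s2   s3  s1 
   s3   s4  s1 
 * s4   s4  s5 
 * s5   s6  s7 
   s6   s4  s5 
   s7   s6  s7 
(> = start, * = accepting)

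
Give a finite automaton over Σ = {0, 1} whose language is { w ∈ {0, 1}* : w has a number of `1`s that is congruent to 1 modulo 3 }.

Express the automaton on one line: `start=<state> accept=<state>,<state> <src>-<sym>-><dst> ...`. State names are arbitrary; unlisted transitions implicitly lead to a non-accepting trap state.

The only thing that matters is how many `1`s have appeared, reduced mod 3. Use one state per residue: q0 for 0, …, q2 for 2. Reading `1` moves to the next residue; anything else stays put. q1 is accepting.
3 states suffice.
        0   1  
>  q0   q0  q1 
 * q1   q1  q2 
   q2   q2  q0 
(> = start, * = accepting)

start=q0 accept=q1 q0-0->q0 q0-1->q1 q1-0->q1 q1-1->q2 q2-0->q2 q2-1->q0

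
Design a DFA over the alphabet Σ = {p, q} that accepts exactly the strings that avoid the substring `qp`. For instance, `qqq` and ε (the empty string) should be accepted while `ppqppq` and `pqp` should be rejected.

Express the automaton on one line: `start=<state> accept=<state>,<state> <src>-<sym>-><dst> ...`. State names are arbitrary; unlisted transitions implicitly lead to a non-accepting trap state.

Track partial matches of the forbidden pattern `qp`. State s2 is a dead state reached once `qp` has occurred; every other state accepts. s0 means no part of `qp` is currently matched.
A 3-state machine:
        p   q  
>* s0   s0  s1 
 * s1   s2  s1 
   s2   s2  s2 
(> = start, * = accepting)

start=s0 accept=s0,s1 s0-p->s0 s0-q->s1 s1-p->s2 s1-q->s1 s2-p->s2 s2-q->s2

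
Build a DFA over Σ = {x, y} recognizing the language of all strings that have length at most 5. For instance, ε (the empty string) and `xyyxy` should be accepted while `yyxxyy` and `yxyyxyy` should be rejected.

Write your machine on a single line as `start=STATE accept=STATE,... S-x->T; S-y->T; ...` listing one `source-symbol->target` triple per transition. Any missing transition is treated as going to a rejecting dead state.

start=q0; accept=q0,q1,q2,q3,q4,q5; q0-x->q1; q0-y->q1; q1-x->q2; q1-y->q2; q2-x->q3; q2-y->q3; q3-x->q4; q3-y->q4; q4-x->q5; q4-y->q5; q5-x->q6; q5-y->q6; q6-x->q6; q6-y->q6

Count input length up to 6: every symbol moves from q0 toward q6, which means 'more than 5' and absorbs. Accept from {q0, q1, q2, q3, q4, q5}.
        x   y  
>* q0   q1  q1 
 * q1   q2  q2 
 * q2   q3  q3 
 * q3   q4  q4 
 * q4   q5  q5 
 * q5   q6  q6 
   q6   q6  q6 
(> = start, * = accepting)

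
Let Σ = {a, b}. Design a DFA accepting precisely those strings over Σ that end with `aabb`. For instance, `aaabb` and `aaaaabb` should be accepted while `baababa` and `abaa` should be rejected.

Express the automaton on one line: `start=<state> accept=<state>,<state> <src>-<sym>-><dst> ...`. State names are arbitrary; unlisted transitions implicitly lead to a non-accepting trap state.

Let each state record the length of the longest suffix of the input read so far that is also a prefix of `aabb`. S1 means the last symbol is `a`; S2 means the last 2 symbols are `aa`; S3 means the last 3 symbols are `aab`; S4 means the last 4 symbols are `aabb`. Accept only at S4, where the string currently ends in `aabb`.
A 5-state machine:
        a   b  
>  S0   S1  S0 
   S1   S2  S0 
   S2   S2  S3 
   S3   S1  S4 
 * S4   S1  S0 
(> = start, * = accepting)

start=S0 accept=S4 S0-a->S1 S0-b->S0 S1-a->S2 S1-b->S0 S2-a->S2 S2-b->S3 S3-a->S1 S3-b->S4 S4-a->S1 S4-b->S0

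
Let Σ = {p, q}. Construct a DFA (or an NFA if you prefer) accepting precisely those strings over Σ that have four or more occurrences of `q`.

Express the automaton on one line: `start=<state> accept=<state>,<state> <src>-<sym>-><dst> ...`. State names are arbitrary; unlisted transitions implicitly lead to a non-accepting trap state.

Count `q`s, saturating at 5: states s0 through s4 mean 0 through 4 `q`s seen; s5 means more than 4. Each `q` increments (capped at s5); other symbols loop. Accept from {s4, s5}.
A 6-state machine:
        p   q  
>  s0   s0  s1 
   s1   s1  s2 
   s2   s2  s3 
   s3   s3  s4 
 * s4   s4  s5 
 * s5   s5  s5 
(> = start, * = accepting)

start=s0 accept=s4,s5 s0-p->s0 s0-q->s1 s1-p->s1 s1-q->s2 s2-p->s2 s2-q->s3 s3-p->s3 s3-q->s4 s4-p->s4 s4-q->s5 s5-p->s5 s5-q->s5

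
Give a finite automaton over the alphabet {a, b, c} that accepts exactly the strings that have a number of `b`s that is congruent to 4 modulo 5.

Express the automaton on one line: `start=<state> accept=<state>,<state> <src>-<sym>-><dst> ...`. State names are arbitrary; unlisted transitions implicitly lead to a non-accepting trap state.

start=s0 accept=s4 s0-a->s0 s0-b->s1 s0-c->s0 s1-a->s1 s1-b->s2 s1-c->s1 s2-a->s2 s2-b->s3 s2-c->s2 s3-a->s3 s3-b->s4 s3-c->s3 s4-a->s4 s4-b->s0 s4-c->s4

The only thing that matters is how many `b`s have appeared, reduced mod 5. Use one state per residue: s0 for 0, …, s4 for 4. Reading `b` moves to the next residue; anything else stays put. s4 is accepting.
        a   b   c  
>  s0   s0  s1  s0 
   s1   s1  s2  s1 
   s2   s2  s3  s2 
   s3   s3  s4  s3 
 * s4   s4  s0  s4 
(> = start, * = accepting)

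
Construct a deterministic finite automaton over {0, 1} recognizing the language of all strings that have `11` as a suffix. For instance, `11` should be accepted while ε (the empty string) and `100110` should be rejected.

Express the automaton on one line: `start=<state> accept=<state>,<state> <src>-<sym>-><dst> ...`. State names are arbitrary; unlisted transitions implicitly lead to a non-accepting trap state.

Let each state record the length of the longest suffix of the input read so far that is also a prefix of `11`. q1 means the last symbol is `1`; q2 means the last 2 symbols are `11`. Accept only at q2, where the string currently ends in `11`.
3 states suffice.
        0   1  
>  q0   q0  q1 
   q1   q0  q2 
 * q2   q0  q2 
(> = start, * = accepting)

start=q0 accept=q2 q0-0->q0 q0-1->q1 q1-0->q0 q1-1->q2 q2-0->q0 q2-1->q2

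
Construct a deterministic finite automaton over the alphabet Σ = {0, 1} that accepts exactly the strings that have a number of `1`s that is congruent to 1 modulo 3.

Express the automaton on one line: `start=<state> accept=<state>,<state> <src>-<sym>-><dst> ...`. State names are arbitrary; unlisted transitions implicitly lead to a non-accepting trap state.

start=S0 accept=S1 S0-0->S0 S0-1->S1 S1-0->S1 S1-1->S2 S2-0->S2 S2-1->S0

The only thing that matters is how many `1`s have appeared, reduced mod 3. Use one state per residue: S0 for 0, …, S2 for 2. Reading `1` moves to the next residue; anything else stays put. S1 is accepting.
        0   1  
>  S0   S0  S1 
 * S1   S1  S2 
   S2   S2  S0 
(> = start, * = accepting)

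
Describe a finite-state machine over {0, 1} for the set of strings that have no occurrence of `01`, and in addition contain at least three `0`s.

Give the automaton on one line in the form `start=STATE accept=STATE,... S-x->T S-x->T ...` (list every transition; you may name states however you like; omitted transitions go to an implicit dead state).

Handle the two conditions separately and then intersect. The first has 3 states tracking partial matches of the forbidden pattern `01`; the second has 5 states tracking the count of `0`s, saturating at 4. A product state is a pair (one from each), accepting exactly when both do. Minimizing collapses redundant product states.
5 states suffice.
        0   1  
>  q0   q1  q0 
   q1   q2  q3 
   q2   q4  q3 
   q3   q3  q3 
 * q4   q4  q3 
(> = start, * = accepting)

start=q0 accept=q4 q0-0->q1 q0-1->q0 q1-0->q2 q1-1->q3 q2-0->q4 q2-1->q3 q3-0->q3 q3-1->q3 q4-0->q4 q4-1->q3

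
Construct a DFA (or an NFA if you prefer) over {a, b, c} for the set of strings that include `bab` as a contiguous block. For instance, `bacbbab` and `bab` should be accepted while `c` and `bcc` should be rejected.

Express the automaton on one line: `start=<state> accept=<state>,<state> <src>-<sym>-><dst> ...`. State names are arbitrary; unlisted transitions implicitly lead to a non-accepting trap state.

start=s0 accept=s3 s0-a->s0 s0-b->s1 s0-c->s0 s1-a->s2 s1-b->s1 s1-c->s0 s2-a->s0 s2-b->s3 s2-c->s0 s3-a->s3 s3-b->s3 s3-c->s3

States s0..s2 record the length of the longest prefix of `bab` that matches the current input suffix. Reaching s3 means `bab` has been seen, and we stay there forever. Accept from s3.
A 4-state machine:
        a   b   c  
>  s0   s0  s1  s0 
   s1   s2  s1  s0 
   s2   s0  s3  s0 
 * s3   s3  s3  s3 
(> = start, * = accepting)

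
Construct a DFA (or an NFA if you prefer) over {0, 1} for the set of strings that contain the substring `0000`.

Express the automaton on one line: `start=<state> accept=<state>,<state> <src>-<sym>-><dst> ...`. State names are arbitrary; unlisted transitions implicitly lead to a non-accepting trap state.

start=q0 accept=q4 q0-0->q1 q0-1->q0 q1-0->q2 q1-1->q0 q2-0->q3 q2-1->q0 q3-0->q4 q3-1->q0 q4-0->q4 q4-1->q4

Track how much of `0000` has been matched so far: state q0 is no progress, q4 is the absorbing accept state reached once `0000` has occurred. Intermediate states record partial matches; on a mismatch, fall back to the longest reusable overlap.
A 5-state machine:
        0   1  
>  q0   q1  q0 
   q1   q2  q0 
   q2   q3  q0 
   q3   q4  q0 
 * q4   q4  q4 
(> = start, * = accepting)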